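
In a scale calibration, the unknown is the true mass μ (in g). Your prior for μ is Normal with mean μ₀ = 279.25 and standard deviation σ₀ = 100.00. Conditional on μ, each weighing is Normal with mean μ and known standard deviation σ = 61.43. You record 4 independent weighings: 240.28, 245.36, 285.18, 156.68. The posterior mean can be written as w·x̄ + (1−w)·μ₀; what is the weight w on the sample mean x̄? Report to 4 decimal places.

0.9138

For Normal data with known variance σ², a Normal(μ₀, σ₀²) prior on μ is conjugate. Posterior precision = 1/σ₀² + n/σ²; posterior mean is the precision-weighted average of μ₀ and x̄.
σ₀² = 100.00² = 10000, σ² = 61.43² = 3773.6449. Prior precision 1/σ₀² = 1/10000; data precision n/σ² = 4/3773.6449.
w = (n/σ²)/(1/σ₀² + n/σ²) = n·σ₀²/(σ² + n·σ₀²) = 4·10000/(3773.6449 + 4·10000) = 40000/43773.6449 = 0.9138.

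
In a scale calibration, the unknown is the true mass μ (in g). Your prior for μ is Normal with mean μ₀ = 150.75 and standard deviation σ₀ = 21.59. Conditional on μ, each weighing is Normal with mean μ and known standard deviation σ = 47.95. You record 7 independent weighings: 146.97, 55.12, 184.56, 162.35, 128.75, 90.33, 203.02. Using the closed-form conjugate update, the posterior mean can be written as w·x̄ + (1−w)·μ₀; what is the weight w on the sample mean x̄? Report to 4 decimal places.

For Normal data with known variance σ², a Normal(μ₀, σ₀²) prior on μ is conjugate. Posterior precision = 1/σ₀² + n/σ²; posterior mean is the precision-weighted average of μ₀ and x̄.
σ₀² = 21.59² = 466.1281, σ² = 47.95² = 2299.2025. Prior precision 1/σ₀² = 1/466.1281; data precision n/σ² = 7/2299.2025.
w = (n/σ²)/(1/σ₀² + n/σ²) = n·σ₀²/(σ² + n·σ₀²) = 7·466.1281/(2299.2025 + 7·466.1281) = 3262.8967/5562.0992 = 0.5866.

0.5866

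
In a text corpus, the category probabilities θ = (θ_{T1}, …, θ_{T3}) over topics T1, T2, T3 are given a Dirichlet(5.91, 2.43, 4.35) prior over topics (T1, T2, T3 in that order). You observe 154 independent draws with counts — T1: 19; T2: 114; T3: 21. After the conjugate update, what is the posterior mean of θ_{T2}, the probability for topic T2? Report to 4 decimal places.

The Dirichlet prior is conjugate to the Multinomial likelihood: each posterior αⱼ = prior αⱼ + observed count nⱼ.
Posterior concentration: (24.91, 116.43, 25.35), total = 166.69.
E[θ_{T2}|data] = α_{T2}/Σα = 116.43/166.69 = 0.6985.

0.6985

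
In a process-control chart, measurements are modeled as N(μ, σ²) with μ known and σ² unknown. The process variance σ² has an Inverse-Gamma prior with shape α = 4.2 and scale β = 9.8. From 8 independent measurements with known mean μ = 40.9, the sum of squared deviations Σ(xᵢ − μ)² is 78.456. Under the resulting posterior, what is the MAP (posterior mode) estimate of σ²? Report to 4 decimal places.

5.3291

With known mean μ and an Inverse-Gamma(α, β) prior on σ², the Normal likelihood is conjugate: posterior is Inv-Gamma(α + n/2, β + Σ(xᵢ−μ)²/2).
Posterior: Inv-Gamma(4.2 + 8/2, 9.8 + 78.456/2) = Inv-Gamma(8.20, 49.0280).
Mode = β/(α+1) = 49.0280/9.20 = 5.3291.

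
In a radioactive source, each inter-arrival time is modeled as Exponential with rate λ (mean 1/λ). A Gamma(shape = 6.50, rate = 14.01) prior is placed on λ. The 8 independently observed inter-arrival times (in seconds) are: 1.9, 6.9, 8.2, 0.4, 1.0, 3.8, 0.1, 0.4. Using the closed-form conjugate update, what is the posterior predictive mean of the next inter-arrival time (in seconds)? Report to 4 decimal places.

2.7193

With a Gamma(shape α, rate β) prior on the exponential rate λ, the posterior after n observations with total T = Σxᵢ is Gamma(α+n, β+T).
Sum of observations T = 22.7 seconds; n = 8.
Posterior: Gamma(6.50+8, 14.01+22.7) = Gamma(14.50, 36.71).
The predictive distribution for the next observation is Lomax; its mean is β/(α−1) = 36.71/13.50 = 2.7193.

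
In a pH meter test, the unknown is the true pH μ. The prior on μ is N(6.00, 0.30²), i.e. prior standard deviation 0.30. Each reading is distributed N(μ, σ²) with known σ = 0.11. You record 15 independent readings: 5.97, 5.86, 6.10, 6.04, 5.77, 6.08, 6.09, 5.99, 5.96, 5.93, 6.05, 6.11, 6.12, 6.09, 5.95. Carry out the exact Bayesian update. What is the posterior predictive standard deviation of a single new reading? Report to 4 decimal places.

For Normal data with known variance σ², a Normal(μ₀, σ₀²) prior on μ is conjugate. Posterior precision = 1/σ₀² + n/σ²; posterior mean is the precision-weighted average of μ₀ and x̄.
σ₀² = 0.30² = 0.09, σ² = 0.11² = 0.0121; σ² + n·σ₀² = 0.0121 + 15·0.09 = 1.3621.
Posterior precision = 1/σ₀² + n/σ² = 1/0.09 + 15/0.0121 = (σ² + n·σ₀²)/(σ₀²σ²) = 1.3621/(0.09·0.0121); posterior variance σₙ² = σ₀²σ²/(σ² + n·σ₀²) = 0.09·0.0121/1.3621 = 0.000800.
Predictive variance for one new observation = σₙ² + σ² = 0.09·0.0121/1.3621 + 0.0121 = σ²·(σ₀² + 1.3621)/1.3621 = 0.0121·1.4521/1.3621 = 0.012900; SD = √(0.0121·1.4521/1.3621) = 0.1136.

0.1136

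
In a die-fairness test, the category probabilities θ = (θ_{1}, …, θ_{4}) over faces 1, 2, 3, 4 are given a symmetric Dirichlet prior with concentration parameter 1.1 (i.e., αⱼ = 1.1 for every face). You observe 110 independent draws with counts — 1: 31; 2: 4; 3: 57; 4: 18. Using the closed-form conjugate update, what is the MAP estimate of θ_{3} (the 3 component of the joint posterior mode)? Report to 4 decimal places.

The Dirichlet prior is conjugate to the Multinomial likelihood: each posterior αⱼ = prior αⱼ + observed count nⱼ.
Posterior concentration: (32.1, 5.1, 58.1, 19.1), total = 114.4.
Joint mode component: (α_{3}−1)/(Σα−K) = 57.1/110.4 = 0.5172.

0.5172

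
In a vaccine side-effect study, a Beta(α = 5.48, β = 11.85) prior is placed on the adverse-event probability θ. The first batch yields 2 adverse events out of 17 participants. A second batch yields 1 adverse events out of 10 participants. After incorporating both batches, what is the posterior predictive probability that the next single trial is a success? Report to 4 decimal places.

0.1913

The Beta prior is conjugate to a Binomial/Bernoulli likelihood; the update adds successes to α and failures to β.
After batch 1: Beta(5.48+2, 11.85+15) = Beta(7.48, 26.85).
After batch 2: Beta(7.48+1, 26.85+9) = Beta(8.48, 35.85).
For a single future Bernoulli trial, P(success | data) = α/(α+β) = 0.1913.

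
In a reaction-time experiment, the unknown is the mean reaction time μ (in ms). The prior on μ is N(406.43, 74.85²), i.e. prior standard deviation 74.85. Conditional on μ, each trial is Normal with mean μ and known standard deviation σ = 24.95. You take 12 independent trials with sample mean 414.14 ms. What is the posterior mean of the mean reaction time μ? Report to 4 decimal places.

For Normal data with known variance σ², a Normal(μ₀, σ₀²) prior on μ is conjugate. Posterior precision = 1/σ₀² + n/σ²; posterior mean is the precision-weighted average of μ₀ and x̄.
n·x̄ = 12·414.14 = 4969.68.
σ₀² = 74.85² = 5602.5225, σ² = 24.95² = 622.5025; σ² + n·σ₀² = 622.5025 + 12·5602.5225 = 67852.7725.
Posterior mean = (μ₀/σ₀² + n·x̄/σ²)/(1/σ₀² + n/σ²) = (σ²·μ₀ + σ₀²·n·x̄)/(σ² + n·σ₀²) = (622.5025·406.43 + 5602.5225·4969.68)/67852.7725 = 28095747.708875/67852.7725 = 414.0693.

414.0693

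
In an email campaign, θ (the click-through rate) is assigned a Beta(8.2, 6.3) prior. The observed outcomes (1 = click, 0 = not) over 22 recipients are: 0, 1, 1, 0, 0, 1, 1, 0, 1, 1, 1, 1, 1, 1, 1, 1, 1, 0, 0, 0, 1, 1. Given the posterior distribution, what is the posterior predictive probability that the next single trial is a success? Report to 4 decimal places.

The Beta prior is conjugate to a Binomial/Bernoulli likelihood; the update adds successes to α and failures to β.
Posterior: Beta(α+k, β+n−k) = Beta(8.2+15, 6.3+7) = Beta(23.2, 13.3).
For a single future Bernoulli trial, P(success | data) = α/(α+β) = 0.6356.

0.6356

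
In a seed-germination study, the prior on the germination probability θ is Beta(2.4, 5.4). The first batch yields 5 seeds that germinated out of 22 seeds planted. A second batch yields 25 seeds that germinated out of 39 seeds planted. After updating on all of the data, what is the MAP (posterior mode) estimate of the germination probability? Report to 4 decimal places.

0.4701

The Beta prior is conjugate to a Binomial/Bernoulli likelihood; the update adds successes to α and failures to β.
After batch 1: Beta(2.4+5, 5.4+17) = Beta(7.4, 22.4).
After batch 2: Beta(7.4+25, 22.4+14) = Beta(32.4, 36.4).
Mode of Beta(a,b) for a,b>1 is (a−1)/(a+b−2) = 31.4/66.8 = 0.4701.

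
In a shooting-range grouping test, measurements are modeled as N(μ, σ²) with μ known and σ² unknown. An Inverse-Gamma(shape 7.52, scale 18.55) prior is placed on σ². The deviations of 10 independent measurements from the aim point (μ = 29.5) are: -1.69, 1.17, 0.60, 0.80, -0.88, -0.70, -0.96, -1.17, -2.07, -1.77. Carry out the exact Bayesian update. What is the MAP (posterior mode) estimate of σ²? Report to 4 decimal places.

With known mean μ and an Inverse-Gamma(α, β) prior on σ², the Normal likelihood is conjugate: posterior is Inv-Gamma(α + n/2, β + Σ(xᵢ−μ)²/2).
Σ(xᵢ−μ)² = (-1.69)² + (1.17)² + (0.60)² + (0.80)² + (-0.88)² + (-0.70)² + (-0.96)² + (-1.17)² + (-2.07)² + (-1.77)² = 16.1977.
Posterior: Inv-Gamma(7.52 + 10/2, 18.55 + 16.1977/2) = Inv-Gamma(12.52, 26.64885).
Mode = β/(α+1) = 26.64885/13.52 = 1.9711.

1.9711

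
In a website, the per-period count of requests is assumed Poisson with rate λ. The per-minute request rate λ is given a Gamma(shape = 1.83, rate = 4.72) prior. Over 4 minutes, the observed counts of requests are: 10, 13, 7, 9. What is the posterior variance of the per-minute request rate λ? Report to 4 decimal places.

With a Gamma(shape α, rate β) prior, the Poisson likelihood is conjugate: the posterior is Gamma(α + ΣXᵢ, β + n).
Sum of counts S = 39 over n = 4 minutes.
Posterior: Gamma(α+S, β+n) = Gamma(1.83+39, 4.72+4) = Gamma(40.83, 8.72).
Var = α/β² = 40.83/8.72² = 0.5370.

0.5370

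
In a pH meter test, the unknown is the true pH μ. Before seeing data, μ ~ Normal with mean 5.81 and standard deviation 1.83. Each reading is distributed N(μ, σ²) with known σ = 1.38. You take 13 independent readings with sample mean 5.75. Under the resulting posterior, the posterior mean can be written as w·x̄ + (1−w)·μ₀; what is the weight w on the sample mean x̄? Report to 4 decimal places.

0.9581

For Normal data with known variance σ², a Normal(μ₀, σ₀²) prior on μ is conjugate. Posterior precision = 1/σ₀² + n/σ²; posterior mean is the precision-weighted average of μ₀ and x̄.
σ₀² = 1.83² = 3.3489, σ² = 1.38² = 1.9044. Prior precision 1/σ₀² = 1/3.3489; data precision n/σ² = 13/1.9044.
w = (n/σ²)/(1/σ₀² + n/σ²) = n·σ₀²/(σ² + n·σ₀²) = 13·3.3489/(1.9044 + 13·3.3489) = 43.5357/45.4401 = 0.9581.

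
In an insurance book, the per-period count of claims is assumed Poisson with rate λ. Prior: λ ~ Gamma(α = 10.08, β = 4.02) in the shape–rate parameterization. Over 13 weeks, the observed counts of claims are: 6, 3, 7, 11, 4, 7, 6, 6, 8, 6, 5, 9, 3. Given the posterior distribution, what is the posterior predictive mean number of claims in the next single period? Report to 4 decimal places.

5.3514

With a Gamma(shape α, rate β) prior, the Poisson likelihood is conjugate: the posterior is Gamma(α + ΣXᵢ, β + n).
Sum of counts S = 81 over n = 13 weeks.
Posterior: Gamma(α+S, β+n) = Gamma(10.08+81, 4.02+13) = Gamma(91.08, 17.02).
The predictive distribution for one future period is NegBinom with mean α/β = 5.3514.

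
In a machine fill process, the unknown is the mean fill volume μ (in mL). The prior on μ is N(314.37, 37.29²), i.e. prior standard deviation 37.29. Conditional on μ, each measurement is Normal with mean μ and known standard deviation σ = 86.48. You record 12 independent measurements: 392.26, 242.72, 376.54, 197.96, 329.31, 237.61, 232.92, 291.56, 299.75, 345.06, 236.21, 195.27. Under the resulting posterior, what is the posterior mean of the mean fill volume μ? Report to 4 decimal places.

291.6250

For Normal data with known variance σ², a Normal(μ₀, σ₀²) prior on μ is conjugate. Posterior precision = 1/σ₀² + n/σ²; posterior mean is the precision-weighted average of μ₀ and x̄.
Σxᵢ = 392.26 + 242.72 + 376.54 + 197.96 + 329.31 + 237.61 + 232.92 + 291.56 + 299.75 + 345.06 + 236.21 + 195.27 = 3377.17, so n·x̄ = 3377.17.
σ₀² = 37.29² = 1390.5441, σ² = 86.48² = 7478.7904; σ² + n·σ₀² = 7478.7904 + 12·1390.5441 = 24165.3196.
Posterior mean = (μ₀/σ₀² + n·x̄/σ²)/(1/σ₀² + n/σ²) = (σ²·μ₀ + σ₀²·n·x̄)/(σ² + n·σ₀²) = (7478.7904·314.37 + 1390.5441·3377.17)/24165.3196 = 7047211.156245/24165.3196 = 291.6250.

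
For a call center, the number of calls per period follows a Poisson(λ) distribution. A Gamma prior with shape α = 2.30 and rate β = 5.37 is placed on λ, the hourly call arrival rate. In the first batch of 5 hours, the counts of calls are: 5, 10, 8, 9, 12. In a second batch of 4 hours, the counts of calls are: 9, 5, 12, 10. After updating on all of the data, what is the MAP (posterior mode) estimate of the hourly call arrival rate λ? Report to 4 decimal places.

5.6576

With a Gamma(shape α, rate β) prior, the Poisson likelihood is conjugate: the posterior is Gamma(α + ΣXᵢ, β + n).
Batch 1: sum of counts S = 44 over n = 5 hours.
After batch 1: Gamma(α+S, β+n) = Gamma(2.30+44, 5.37+5) = Gamma(46.30, 10.37).
Batch 2: sum of counts S = 36 over n = 4 hours.
After batch 2: Gamma(α+S, β+n) = Gamma(46.30+36, 10.37+4) = Gamma(82.30, 14.37).
Mode of Gamma(α,β) for α≥1 is (α−1)/β = 81.30/14.37 = 5.6576.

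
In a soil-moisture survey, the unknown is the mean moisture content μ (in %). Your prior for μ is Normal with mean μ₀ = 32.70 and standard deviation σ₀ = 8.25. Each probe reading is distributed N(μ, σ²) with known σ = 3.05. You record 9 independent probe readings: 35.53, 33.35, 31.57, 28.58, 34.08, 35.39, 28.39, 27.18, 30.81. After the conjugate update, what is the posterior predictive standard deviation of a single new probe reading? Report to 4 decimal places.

For Normal data with known variance σ², a Normal(μ₀, σ₀²) prior on μ is conjugate. Posterior precision = 1/σ₀² + n/σ²; posterior mean is the precision-weighted average of μ₀ and x̄.
σ₀² = 8.25² = 68.0625, σ² = 3.05² = 9.3025; σ² + n·σ₀² = 9.3025 + 9·68.0625 = 621.865.
Posterior precision = 1/σ₀² + n/σ² = 1/68.0625 + 9/9.3025 = (σ² + n·σ₀²)/(σ₀²σ²) = 621.865/(68.0625·9.3025); posterior variance σₙ² = σ₀²σ²/(σ² + n·σ₀²) = 68.0625·9.3025/621.865 = 1.018149.
Predictive variance for one new observation = σₙ² + σ² = 68.0625·9.3025/621.865 + 9.3025 = σ²·(σ₀² + 621.865)/621.865 = 9.3025·689.9275/621.865 = 10.320649; SD = √(9.3025·689.9275/621.865) = 3.2126.

3.2126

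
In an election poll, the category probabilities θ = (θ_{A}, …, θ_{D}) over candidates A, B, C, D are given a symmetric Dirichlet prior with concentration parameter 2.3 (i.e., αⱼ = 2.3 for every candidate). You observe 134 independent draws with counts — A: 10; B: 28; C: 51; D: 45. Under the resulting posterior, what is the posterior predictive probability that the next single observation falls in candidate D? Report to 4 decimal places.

0.3303

The Dirichlet prior is conjugate to the Multinomial likelihood: each posterior αⱼ = prior αⱼ + observed count nⱼ.
Posterior concentration: (12.3, 30.3, 53.3, 47.3), total = 143.2.
P(next = D | data) = α_{D}/Σα = 0.3303.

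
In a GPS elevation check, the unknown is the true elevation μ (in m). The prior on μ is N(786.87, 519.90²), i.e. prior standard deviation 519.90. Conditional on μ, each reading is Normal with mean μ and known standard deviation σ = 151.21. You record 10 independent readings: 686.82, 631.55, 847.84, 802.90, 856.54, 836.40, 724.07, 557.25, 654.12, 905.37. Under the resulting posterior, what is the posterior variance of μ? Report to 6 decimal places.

2267.267490

For Normal data with known variance σ², a Normal(μ₀, σ₀²) prior on μ is conjugate. Posterior precision = 1/σ₀² + n/σ²; posterior mean is the precision-weighted average of μ₀ and x̄.
σ₀² = 519.90² = 270296.01, σ² = 151.21² = 22864.4641; σ² + n·σ₀² = 22864.4641 + 10·270296.01 = 2725824.5641.
Posterior precision = 1/σ₀² + n/σ² = 1/270296.01 + 10/22864.4641 = (σ² + n·σ₀²)/(σ₀²σ²) = 2725824.5641/(270296.01·22864.4641); posterior variance σₙ² = σ₀²σ²/(σ² + n·σ₀²) = 270296.01·22864.4641/2725824.5641 = 2267.267490.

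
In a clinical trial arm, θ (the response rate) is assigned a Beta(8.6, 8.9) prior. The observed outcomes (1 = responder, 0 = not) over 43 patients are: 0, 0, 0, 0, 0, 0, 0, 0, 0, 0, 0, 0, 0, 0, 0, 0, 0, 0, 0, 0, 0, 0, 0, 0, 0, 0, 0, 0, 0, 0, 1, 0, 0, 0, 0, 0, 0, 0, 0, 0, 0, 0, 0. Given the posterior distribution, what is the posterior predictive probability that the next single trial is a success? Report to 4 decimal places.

The Beta prior is conjugate to a Binomial/Bernoulli likelihood; the update adds successes to α and failures to β.
Posterior: Beta(α+k, β+n−k) = Beta(8.6+1, 8.9+42) = Beta(9.6, 50.9).
For a single future Bernoulli trial, P(success | data) = α/(α+β) = 0.1587.

0.1587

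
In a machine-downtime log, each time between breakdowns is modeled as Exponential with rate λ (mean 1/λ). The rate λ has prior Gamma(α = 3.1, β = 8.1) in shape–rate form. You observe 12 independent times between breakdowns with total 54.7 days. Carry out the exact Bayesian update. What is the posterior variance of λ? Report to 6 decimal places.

0.003829

With a Gamma(shape α, rate β) prior on the exponential rate λ, the posterior after n observations with total T = Σxᵢ is Gamma(α+n, β+T).
Posterior: Gamma(3.1+12, 8.1+54.7) = Gamma(15.1, 62.8).
Var = α/β² = 0.003829.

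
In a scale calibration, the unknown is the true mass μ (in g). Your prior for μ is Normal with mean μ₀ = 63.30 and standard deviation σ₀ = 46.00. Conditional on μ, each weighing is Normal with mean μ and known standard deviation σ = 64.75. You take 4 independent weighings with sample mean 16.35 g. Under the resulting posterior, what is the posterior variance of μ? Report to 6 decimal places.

700.937735

For Normal data with known variance σ², a Normal(μ₀, σ₀²) prior on μ is conjugate. Posterior precision = 1/σ₀² + n/σ²; posterior mean is the precision-weighted average of μ₀ and x̄.
σ₀² = 46.00² = 2116, σ² = 64.75² = 4192.5625; σ² + n·σ₀² = 4192.5625 + 4·2116 = 12656.5625.
Posterior precision = 1/σ₀² + n/σ² = 1/2116 + 4/4192.5625 = (σ² + n·σ₀²)/(σ₀²σ²) = 12656.5625/(2116·4192.5625); posterior variance σₙ² = σ₀²σ²/(σ² + n·σ₀²) = 2116·4192.5625/12656.5625 = 700.937735.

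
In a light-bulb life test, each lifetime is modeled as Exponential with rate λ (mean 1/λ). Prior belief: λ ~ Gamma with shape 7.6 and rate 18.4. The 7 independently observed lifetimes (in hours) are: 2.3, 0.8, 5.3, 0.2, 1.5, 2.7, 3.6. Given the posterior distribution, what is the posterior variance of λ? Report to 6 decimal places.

0.012056

With a Gamma(shape α, rate β) prior on the exponential rate λ, the posterior after n observations with total T = Σxᵢ is Gamma(α+n, β+T).
Sum of observations T = 16.4 hours; n = 7.
Posterior: Gamma(7.6+7, 18.4+16.4) = Gamma(14.6, 34.8).
Var = α/β² = 0.012056.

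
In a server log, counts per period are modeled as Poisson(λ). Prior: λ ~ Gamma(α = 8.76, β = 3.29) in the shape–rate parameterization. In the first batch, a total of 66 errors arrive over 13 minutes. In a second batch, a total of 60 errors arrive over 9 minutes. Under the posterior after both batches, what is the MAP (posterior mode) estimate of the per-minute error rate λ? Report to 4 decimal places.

With a Gamma(shape α, rate β) prior, the Poisson likelihood is conjugate: the posterior is Gamma(α + ΣXᵢ, β + n).
After batch 1: Gamma(α+S, β+n) = Gamma(8.76+66, 3.29+13) = Gamma(74.76, 16.29).
After batch 2: Gamma(α+S, β+n) = Gamma(74.76+60, 16.29+9) = Gamma(134.76, 25.29).
Mode of Gamma(α,β) for α≥1 is (α−1)/β = 133.76/25.29 = 5.2890.

5.2890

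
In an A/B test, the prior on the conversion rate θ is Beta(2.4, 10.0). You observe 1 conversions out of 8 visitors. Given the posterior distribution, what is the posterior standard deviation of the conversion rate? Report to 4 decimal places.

The Beta prior is conjugate to a Binomial/Bernoulli likelihood; the update adds successes to α and failures to β.
Posterior: Beta(α+k, β+n−k) = Beta(2.4+1, 10.0+7) = Beta(3.4, 17.0).
Var = αβ/((α+β)²(α+β+1)) = 3.4·17.0/(20.4²·21.4) = 0.00649013; SD = √0.00649013 = 0.0806.

0.0806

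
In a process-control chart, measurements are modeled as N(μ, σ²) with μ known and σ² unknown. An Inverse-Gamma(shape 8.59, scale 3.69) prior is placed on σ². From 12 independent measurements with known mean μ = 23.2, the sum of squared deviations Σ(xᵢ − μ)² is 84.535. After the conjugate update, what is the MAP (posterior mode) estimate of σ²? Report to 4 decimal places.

2.9479

With known mean μ and an Inverse-Gamma(α, β) prior on σ², the Normal likelihood is conjugate: posterior is Inv-Gamma(α + n/2, β + Σ(xᵢ−μ)²/2).
Posterior: Inv-Gamma(8.59 + 12/2, 3.69 + 84.535/2) = Inv-Gamma(14.59, 45.9575).
Mode = β/(α+1) = 45.9575/15.59 = 2.9479.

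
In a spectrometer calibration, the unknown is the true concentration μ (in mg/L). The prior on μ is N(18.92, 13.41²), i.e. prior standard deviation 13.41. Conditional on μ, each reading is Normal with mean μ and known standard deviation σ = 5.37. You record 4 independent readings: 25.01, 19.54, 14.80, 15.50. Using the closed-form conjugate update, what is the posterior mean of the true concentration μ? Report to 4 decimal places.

18.7205

For Normal data with known variance σ², a Normal(μ₀, σ₀²) prior on μ is conjugate. Posterior precision = 1/σ₀² + n/σ²; posterior mean is the precision-weighted average of μ₀ and x̄.
Σxᵢ = 25.01 + 19.54 + 14.80 + 15.50 = 74.85, so n·x̄ = 74.85.
σ₀² = 13.41² = 179.8281, σ² = 5.37² = 28.8369; σ² + n·σ₀² = 28.8369 + 4·179.8281 = 748.1493.
Posterior mean = (μ₀/σ₀² + n·x̄/σ²)/(1/σ₀² + n/σ²) = (σ²·μ₀ + σ₀²·n·x̄)/(σ² + n·σ₀²) = (28.8369·18.92 + 179.8281·74.85)/748.1493 = 14005.727433/748.1493 = 18.7205.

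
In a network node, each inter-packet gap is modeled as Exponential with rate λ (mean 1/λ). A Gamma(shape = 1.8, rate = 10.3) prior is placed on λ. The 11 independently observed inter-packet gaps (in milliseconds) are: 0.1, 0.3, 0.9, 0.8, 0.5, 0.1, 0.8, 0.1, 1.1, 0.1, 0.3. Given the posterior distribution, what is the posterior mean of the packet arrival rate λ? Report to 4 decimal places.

0.8312

With a Gamma(shape α, rate β) prior on the exponential rate λ, the posterior after n observations with total T = Σxᵢ is Gamma(α+n, β+T).
Sum of observations T = 5.1 milliseconds; n = 11.
Posterior: Gamma(1.8+11, 10.3+5.1) = Gamma(12.8, 15.4).
Posterior mean of λ = α/β = 12.8/15.4 = 0.8312.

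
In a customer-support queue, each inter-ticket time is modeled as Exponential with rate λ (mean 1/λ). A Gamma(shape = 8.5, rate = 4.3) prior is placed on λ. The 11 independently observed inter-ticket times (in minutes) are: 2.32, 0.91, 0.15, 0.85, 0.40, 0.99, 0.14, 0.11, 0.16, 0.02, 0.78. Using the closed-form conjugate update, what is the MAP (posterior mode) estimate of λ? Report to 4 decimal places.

With a Gamma(shape α, rate β) prior on the exponential rate λ, the posterior after n observations with total T = Σxᵢ is Gamma(α+n, β+T).
Sum of observations T = 6.83 minutes; n = 11.
Posterior: Gamma(8.5+11, 4.3+6.83) = Gamma(19.5, 11.13).
Mode = (α−1)/β = 1.6622.

1.6622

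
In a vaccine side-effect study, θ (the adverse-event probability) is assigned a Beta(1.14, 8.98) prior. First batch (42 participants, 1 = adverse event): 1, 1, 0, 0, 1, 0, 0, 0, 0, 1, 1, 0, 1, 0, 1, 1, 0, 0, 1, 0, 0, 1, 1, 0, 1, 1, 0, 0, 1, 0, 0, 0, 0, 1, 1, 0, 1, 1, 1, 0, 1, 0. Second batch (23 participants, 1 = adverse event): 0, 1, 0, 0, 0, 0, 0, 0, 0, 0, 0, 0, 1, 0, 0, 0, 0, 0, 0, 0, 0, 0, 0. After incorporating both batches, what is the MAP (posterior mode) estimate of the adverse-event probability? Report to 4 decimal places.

The Beta prior is conjugate to a Binomial/Bernoulli likelihood; the update adds successes to α and failures to β.
After batch 1: Beta(1.14+20, 8.98+22) = Beta(21.14, 30.98).
After batch 2: Beta(21.14+2, 30.98+21) = Beta(23.14, 51.98).
Mode of Beta(a,b) for a,b>1 is (a−1)/(a+b−2) = 22.14/73.12 = 0.3028.

0.3028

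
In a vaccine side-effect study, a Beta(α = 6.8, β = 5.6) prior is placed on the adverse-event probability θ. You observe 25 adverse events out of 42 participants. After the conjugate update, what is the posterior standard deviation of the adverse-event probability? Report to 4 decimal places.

The Beta prior is conjugate to a Binomial/Bernoulli likelihood; the update adds successes to α and failures to β.
Posterior: Beta(α+k, β+n−k) = Beta(6.8+25, 5.6+17) = Beta(31.8, 22.6).
Var = αβ/((α+β)²(α+β+1)) = 31.8·22.6/(54.4²·55.4) = 0.00438357; SD = √0.00438357 = 0.0662.

0.0662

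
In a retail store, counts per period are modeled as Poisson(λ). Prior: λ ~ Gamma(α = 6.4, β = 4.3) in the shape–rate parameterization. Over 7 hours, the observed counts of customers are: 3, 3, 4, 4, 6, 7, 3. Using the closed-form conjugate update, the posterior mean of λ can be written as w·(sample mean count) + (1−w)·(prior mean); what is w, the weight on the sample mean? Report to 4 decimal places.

With a Gamma(shape α, rate β) prior, the Poisson likelihood is conjugate: the posterior is Gamma(α + ΣXᵢ, β + n).
Posterior mean = (α₀+S)/(β₀+n) = [n/(β₀+n)]·(S/n) + [β₀/(β₀+n)]·(α₀/β₀), so only n and β₀ enter the weight.
Weight on data w = n/(β₀+n) = 7/(4.3+7) = 7/11.3 = 0.6195.

0.6195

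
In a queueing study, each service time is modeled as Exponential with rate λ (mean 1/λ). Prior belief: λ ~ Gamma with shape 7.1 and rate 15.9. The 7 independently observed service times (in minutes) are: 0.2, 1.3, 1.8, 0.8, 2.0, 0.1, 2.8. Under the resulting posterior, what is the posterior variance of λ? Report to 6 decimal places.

With a Gamma(shape α, rate β) prior on the exponential rate λ, the posterior after n observations with total T = Σxᵢ is Gamma(α+n, β+T).
Sum of observations T = 9.0 minutes; n = 7.
Posterior: Gamma(7.1+7, 15.9+9.0) = Gamma(14.1, 24.9).
Var = α/β² = 0.022742.

0.022742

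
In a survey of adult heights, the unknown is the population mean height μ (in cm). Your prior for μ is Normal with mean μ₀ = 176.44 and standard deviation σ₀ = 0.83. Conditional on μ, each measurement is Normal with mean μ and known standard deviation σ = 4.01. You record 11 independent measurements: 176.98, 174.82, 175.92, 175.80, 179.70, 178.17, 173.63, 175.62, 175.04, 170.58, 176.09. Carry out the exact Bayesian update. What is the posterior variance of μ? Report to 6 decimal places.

0.468238

For Normal data with known variance σ², a Normal(μ₀, σ₀²) prior on μ is conjugate. Posterior precision = 1/σ₀² + n/σ²; posterior mean is the precision-weighted average of μ₀ and x̄.
σ₀² = 0.83² = 0.6889, σ² = 4.01² = 16.0801; σ² + n·σ₀² = 16.0801 + 11·0.6889 = 23.658.
Posterior precision = 1/σ₀² + n/σ² = 1/0.6889 + 11/16.0801 = (σ² + n·σ₀²)/(σ₀²σ²) = 23.658/(0.6889·16.0801); posterior variance σₙ² = σ₀²σ²/(σ² + n·σ₀²) = 0.6889·16.0801/23.658 = 0.468238.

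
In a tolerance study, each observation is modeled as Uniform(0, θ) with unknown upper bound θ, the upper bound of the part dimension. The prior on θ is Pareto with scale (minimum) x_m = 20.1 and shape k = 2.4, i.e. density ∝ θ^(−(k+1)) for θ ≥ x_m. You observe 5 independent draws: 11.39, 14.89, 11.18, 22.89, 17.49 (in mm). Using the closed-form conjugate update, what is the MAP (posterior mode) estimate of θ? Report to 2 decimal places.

A Pareto(scale x_m, shape k) prior on the upper bound θ of Uniform(0, θ) is conjugate: posterior is Pareto(max(x_m, max xᵢ), k + n).
Sample maximum = 22.89; prior scale x_m = 20.1 → posterior scale = max = 22.89.
Posterior shape = 2.4 + 5 = 7.4.
The Pareto density is decreasing on [x_m, ∞), so the mode is x_m = 22.89.

22.89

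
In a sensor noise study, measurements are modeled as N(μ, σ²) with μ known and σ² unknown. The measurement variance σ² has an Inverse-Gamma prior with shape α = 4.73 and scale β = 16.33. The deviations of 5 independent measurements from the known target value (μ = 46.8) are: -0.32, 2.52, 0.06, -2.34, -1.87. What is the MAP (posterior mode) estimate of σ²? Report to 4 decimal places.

2.9216

With known mean μ and an Inverse-Gamma(α, β) prior on σ², the Normal likelihood is conjugate: posterior is Inv-Gamma(α + n/2, β + Σ(xᵢ−μ)²/2).
Σ(xᵢ−μ)² = (-0.32)² + (2.52)² + (0.06)² + (-2.34)² + (-1.87)² = 15.4289.
Posterior: Inv-Gamma(4.73 + 5/2, 16.33 + 15.4289/2) = Inv-Gamma(7.23, 24.04445).
Mode = β/(α+1) = 24.04445/8.23 = 2.9216.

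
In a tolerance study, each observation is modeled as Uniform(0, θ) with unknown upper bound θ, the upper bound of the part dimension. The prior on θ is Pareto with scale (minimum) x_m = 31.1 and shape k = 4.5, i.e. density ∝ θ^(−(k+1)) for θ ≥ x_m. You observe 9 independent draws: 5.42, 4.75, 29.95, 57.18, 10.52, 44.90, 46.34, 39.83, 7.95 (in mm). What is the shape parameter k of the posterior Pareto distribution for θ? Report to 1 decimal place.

13.5

A Pareto(scale x_m, shape k) prior on the upper bound θ of Uniform(0, θ) is conjugate: posterior is Pareto(max(x_m, max xᵢ), k + n).
Sample maximum = 57.18; prior scale x_m = 31.1 → posterior scale = max = 57.18.
Posterior shape = 4.5 + 9 = 13.5.
Posterior shape k = 13.5.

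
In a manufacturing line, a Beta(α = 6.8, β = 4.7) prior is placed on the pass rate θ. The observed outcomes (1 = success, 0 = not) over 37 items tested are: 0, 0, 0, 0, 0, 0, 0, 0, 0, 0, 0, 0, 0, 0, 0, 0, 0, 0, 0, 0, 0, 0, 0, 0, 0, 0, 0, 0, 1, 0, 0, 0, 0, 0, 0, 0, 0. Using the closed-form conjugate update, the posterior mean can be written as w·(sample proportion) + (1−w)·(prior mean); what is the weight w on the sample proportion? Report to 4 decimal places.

0.7629

The Beta prior is conjugate to a Binomial/Bernoulli likelihood; the update adds successes to α and failures to β.
Posterior mean = (α₀+k)/(α₀+β₀+n) = [n/(α₀+β₀+n)]·(k/n) + [(α₀+β₀)/(α₀+β₀+n)]·α₀/(α₀+β₀), so only n and the prior enter the weight.
The weight on the data is w = n/(α₀+β₀+n) = 37/(6.8+4.7+37) = 37/48.5 = 0.7629.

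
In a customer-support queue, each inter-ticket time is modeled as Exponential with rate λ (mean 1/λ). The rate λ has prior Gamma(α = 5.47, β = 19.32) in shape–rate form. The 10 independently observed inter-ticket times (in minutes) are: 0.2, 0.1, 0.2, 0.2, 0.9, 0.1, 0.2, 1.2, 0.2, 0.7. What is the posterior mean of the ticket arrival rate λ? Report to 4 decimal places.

0.6634

With a Gamma(shape α, rate β) prior on the exponential rate λ, the posterior after n observations with total T = Σxᵢ is Gamma(α+n, β+T).
Sum of observations T = 4.0 minutes; n = 10.
Posterior: Gamma(5.47+10, 19.32+4.0) = Gamma(15.47, 23.32).
Posterior mean of λ = α/β = 15.47/23.32 = 0.6634.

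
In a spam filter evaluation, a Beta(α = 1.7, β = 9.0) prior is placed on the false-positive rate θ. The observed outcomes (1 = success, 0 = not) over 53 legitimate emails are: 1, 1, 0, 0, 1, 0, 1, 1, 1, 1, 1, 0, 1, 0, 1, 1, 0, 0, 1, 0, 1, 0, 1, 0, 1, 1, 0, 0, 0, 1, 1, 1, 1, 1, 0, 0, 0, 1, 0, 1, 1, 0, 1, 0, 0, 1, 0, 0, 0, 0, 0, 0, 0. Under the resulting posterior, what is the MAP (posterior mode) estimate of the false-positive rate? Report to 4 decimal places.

0.4327

The Beta prior is conjugate to a Binomial/Bernoulli likelihood; the update adds successes to α and failures to β.
Posterior: Beta(α+k, β+n−k) = Beta(1.7+26, 9.0+27) = Beta(27.7, 36.0).
Mode of Beta(a,b) for a,b>1 is (a−1)/(a+b−2) = 26.7/61.7 = 0.4327.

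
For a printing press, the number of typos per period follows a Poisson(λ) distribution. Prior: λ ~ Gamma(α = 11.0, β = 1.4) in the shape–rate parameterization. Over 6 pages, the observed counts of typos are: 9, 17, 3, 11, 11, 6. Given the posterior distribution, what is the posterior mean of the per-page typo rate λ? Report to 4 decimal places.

9.1892

With a Gamma(shape α, rate β) prior, the Poisson likelihood is conjugate: the posterior is Gamma(α + ΣXᵢ, β + n).
Sum of counts S = 57 over n = 6 pages.
Posterior: Gamma(α+S, β+n) = Gamma(11.0+57, 1.4+6) = Gamma(68.0, 7.4).
Posterior mean = α/β = 68.0/7.4 = 9.1892.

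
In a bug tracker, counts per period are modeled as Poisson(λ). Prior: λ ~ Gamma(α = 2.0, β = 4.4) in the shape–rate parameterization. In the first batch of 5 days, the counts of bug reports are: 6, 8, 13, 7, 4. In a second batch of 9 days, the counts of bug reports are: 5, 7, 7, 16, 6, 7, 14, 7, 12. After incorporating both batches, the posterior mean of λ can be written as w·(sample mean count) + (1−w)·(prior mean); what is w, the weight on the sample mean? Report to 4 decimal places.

With a Gamma(shape α, rate β) prior, the Poisson likelihood is conjugate: the posterior is Gamma(α + ΣXᵢ, β + n).
Total number of days: n = 5 + 9 = 14.
Posterior mean = (α₀+S)/(β₀+n) = [n/(β₀+n)]·(S/n) + [β₀/(β₀+n)]·(α₀/β₀), so only n and β₀ enter the weight.
Weight on data w = n/(β₀+n) = 14/(4.4+14) = 14/18.4 = 0.7609.

0.7609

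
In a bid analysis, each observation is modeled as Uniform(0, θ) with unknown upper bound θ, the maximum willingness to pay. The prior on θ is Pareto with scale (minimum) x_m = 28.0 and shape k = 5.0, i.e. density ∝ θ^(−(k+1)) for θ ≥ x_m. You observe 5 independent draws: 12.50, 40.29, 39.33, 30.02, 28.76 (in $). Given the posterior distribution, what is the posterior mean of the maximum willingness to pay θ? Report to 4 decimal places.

A Pareto(scale x_m, shape k) prior on the upper bound θ of Uniform(0, θ) is conjugate: posterior is Pareto(max(x_m, max xᵢ), k + n).
Sample maximum = 40.29; prior scale x_m = 28.0 → posterior scale = max = 40.29.
Posterior shape = 5.0 + 5 = 10.0.
E[θ|data] = k·x_m/(k−1) = 10.0·40.29/9.0 = 44.7667.

44.7667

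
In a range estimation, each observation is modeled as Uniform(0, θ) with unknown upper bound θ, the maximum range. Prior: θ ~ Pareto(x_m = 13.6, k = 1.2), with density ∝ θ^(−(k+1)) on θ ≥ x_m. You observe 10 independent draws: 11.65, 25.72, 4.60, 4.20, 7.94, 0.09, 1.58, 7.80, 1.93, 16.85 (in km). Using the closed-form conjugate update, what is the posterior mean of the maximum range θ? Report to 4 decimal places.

28.2416

A Pareto(scale x_m, shape k) prior on the upper bound θ of Uniform(0, θ) is conjugate: posterior is Pareto(max(x_m, max xᵢ), k + n).
Sample maximum = 25.72; prior scale x_m = 13.6 → posterior scale = max = 25.72.
Posterior shape = 1.2 + 10 = 11.2.
E[θ|data] = k·x_m/(k−1) = 11.2·25.72/10.2 = 28.2416.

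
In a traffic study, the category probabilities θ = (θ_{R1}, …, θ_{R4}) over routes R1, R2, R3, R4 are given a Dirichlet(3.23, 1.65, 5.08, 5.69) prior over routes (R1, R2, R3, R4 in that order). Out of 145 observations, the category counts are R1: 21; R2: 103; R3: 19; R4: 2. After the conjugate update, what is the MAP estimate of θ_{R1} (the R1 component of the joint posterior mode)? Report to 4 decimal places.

The Dirichlet prior is conjugate to the Multinomial likelihood: each posterior αⱼ = prior αⱼ + observed count nⱼ.
Posterior concentration: (24.23, 104.65, 24.08, 7.69), total = 160.65.
Joint mode component: (α_{R1}−1)/(Σα−K) = 23.23/156.65 = 0.1483.

0.1483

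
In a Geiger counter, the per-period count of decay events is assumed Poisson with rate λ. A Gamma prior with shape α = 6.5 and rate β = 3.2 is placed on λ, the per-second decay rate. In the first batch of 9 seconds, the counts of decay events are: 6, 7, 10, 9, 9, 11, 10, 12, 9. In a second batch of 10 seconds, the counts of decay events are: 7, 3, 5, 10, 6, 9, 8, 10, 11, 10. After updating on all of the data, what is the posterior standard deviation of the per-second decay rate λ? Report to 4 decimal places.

0.5847

With a Gamma(shape α, rate β) prior, the Poisson likelihood is conjugate: the posterior is Gamma(α + ΣXᵢ, β + n).
Batch 1: sum of counts S = 83 over n = 9 seconds.
After batch 1: Gamma(α+S, β+n) = Gamma(6.5+83, 3.2+9) = Gamma(89.5, 12.2).
Batch 2: sum of counts S = 79 over n = 10 seconds.
After batch 2: Gamma(α+S, β+n) = Gamma(89.5+79, 12.2+10) = Gamma(168.5, 22.2).
SD = √α/β = √168.5/22.2 = 0.5847.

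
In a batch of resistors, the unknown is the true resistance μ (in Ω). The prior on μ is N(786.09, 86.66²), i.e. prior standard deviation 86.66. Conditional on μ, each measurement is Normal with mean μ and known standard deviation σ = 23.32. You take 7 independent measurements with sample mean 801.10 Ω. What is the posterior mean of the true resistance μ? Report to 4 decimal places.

For Normal data with known variance σ², a Normal(μ₀, σ₀²) prior on μ is conjugate. Posterior precision = 1/σ₀² + n/σ²; posterior mean is the precision-weighted average of μ₀ and x̄.
n·x̄ = 7·801.10 = 5607.7.
σ₀² = 86.66² = 7509.9556, σ² = 23.32² = 543.8224; σ² + n·σ₀² = 543.8224 + 7·7509.9556 = 53113.5116.
Posterior mean = (μ₀/σ₀² + n·x̄/σ²)/(1/σ₀² + n/σ²) = (σ²·μ₀ + σ₀²·n·x̄)/(σ² + n·σ₀²) = (543.8224·786.09 + 7509.9556·5607.7)/53113.5116 = 42541071.368536/53113.5116 = 800.9463.

800.9463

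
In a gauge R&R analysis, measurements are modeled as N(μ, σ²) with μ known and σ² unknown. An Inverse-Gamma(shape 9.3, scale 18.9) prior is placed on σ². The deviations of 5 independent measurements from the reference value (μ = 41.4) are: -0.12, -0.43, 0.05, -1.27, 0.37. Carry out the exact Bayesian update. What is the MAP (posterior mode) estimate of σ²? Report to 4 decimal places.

1.5528

With known mean μ and an Inverse-Gamma(α, β) prior on σ², the Normal likelihood is conjugate: posterior is Inv-Gamma(α + n/2, β + Σ(xᵢ−μ)²/2).
Σ(xᵢ−μ)² = (-0.12)² + (-0.43)² + (0.05)² + (-1.27)² + (0.37)² = 1.9516.
Posterior: Inv-Gamma(9.3 + 5/2, 18.9 + 1.9516/2) = Inv-Gamma(11.80, 19.87580).
Mode = β/(α+1) = 19.87580/12.80 = 1.5528.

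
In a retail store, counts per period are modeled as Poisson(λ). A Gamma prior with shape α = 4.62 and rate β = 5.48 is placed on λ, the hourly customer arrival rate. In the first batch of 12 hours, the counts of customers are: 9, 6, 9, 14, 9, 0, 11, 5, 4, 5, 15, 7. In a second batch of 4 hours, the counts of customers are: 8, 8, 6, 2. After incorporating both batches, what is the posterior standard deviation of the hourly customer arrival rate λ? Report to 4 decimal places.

0.5155

With a Gamma(shape α, rate β) prior, the Poisson likelihood is conjugate: the posterior is Gamma(α + ΣXᵢ, β + n).
Batch 1: sum of counts S = 94 over n = 12 hours.
After batch 1: Gamma(α+S, β+n) = Gamma(4.62+94, 5.48+12) = Gamma(98.62, 17.48).
Batch 2: sum of counts S = 24 over n = 4 hours.
After batch 2: Gamma(α+S, β+n) = Gamma(98.62+24, 17.48+4) = Gamma(122.62, 21.48).
SD = √α/β = √122.62/21.48 = 0.5155.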